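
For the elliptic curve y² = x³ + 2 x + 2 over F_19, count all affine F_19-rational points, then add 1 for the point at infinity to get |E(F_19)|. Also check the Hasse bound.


Affine points = {(1, 9), (1, 10), (3, 4), (3, 15), (4, 6), (4, 13), (5, 2), (5, 17), (7, 6), (7, 13), (8, 6), (8, 13), (11, 5), (11, 14), (12, 5), (12, 14), (14, 0), (15, 5), (15, 14), (16, 8), (16, 11), (17, 3), (17, 16)}; affine count = 23; |E(F_19)| = 24.

Discriminant check: Δ ∝ 4a³ + 27b² = 4·2³ + 27·2² = 4·8 + 27·4 ≡ 7 (mod 19). Nonzero ⇒ E is nonsingular.
For each x ∈ F_19, compute rhs = x³ + 2·x + 2 mod 19, then count y ∈ F_19 with y² ≡ rhs.
  x = 0: rhs = 2, matching y values: none (0 points).
  x = 1: rhs = 5, matching y values: 9, 10 (2 points).
  x = 2: rhs = 14, matching y values: none (0 points).
  x = 3: rhs = 16, matching y values: 4, 15 (2 points).
  x = 4: rhs = 17, matching y values: 6, 13 (2 points).
  x = 5: rhs = 4, matching y values: 2, 17 (2 points).
  x = 6: rhs = 2, matching y values: none (0 points).
  x = 7: rhs = 17, matching y values: 6, 13 (2 points).
  x = 8: rhs = 17, matching y values: 6, 13 (2 points).
  x = 9: rhs = 8, matching y values: none (0 points).
  x = 10: rhs = 15, matching y values: none (0 points).
  x = 11: rhs = 6, matching y values: 5, 14 (2 points).
  x = 12: rhs = 6, matching y values: 5, 14 (2 points).
  x = 13: rhs = 2, matching y values: none (0 points).
  x = 14: rhs = 0, matching y values: 0 (1 points).
  x = 15: rhs = 6, matching y values: 5, 14 (2 points).
  x = 16: rhs = 7, matching y values: 8, 11 (2 points).
  x = 17: rhs = 9, matching y values: 3, 16 (2 points).
  x = 18: rhs = 18, matching y values: none (0 points).
Total affine count: 23.
Full point count |E(F_19)| = 23 + 1 = 24.
Hasse bound: |24 − (19+1)| = |4| = 4 ≤ 2√19 ≈ 8.7178 ✓.


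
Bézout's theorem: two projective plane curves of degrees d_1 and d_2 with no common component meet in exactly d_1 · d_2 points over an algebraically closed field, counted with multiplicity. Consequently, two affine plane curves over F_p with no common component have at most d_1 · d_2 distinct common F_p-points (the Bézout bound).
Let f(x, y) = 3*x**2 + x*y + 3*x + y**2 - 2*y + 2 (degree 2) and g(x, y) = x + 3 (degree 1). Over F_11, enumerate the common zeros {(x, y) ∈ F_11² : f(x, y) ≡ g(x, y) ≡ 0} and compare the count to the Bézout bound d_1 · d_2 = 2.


Common zeros: {(8, 8)}; count = 1; Bézout bound = 2.

deg(f) = 2, deg(g) = 1, so Bézout bound = 2.
Scan x ∈ F_11. For each x, list the y ∈ F_11 with f(x, y) ≡ 0 and those with g(x, y) ≡ 0 (mod 11); the common zeros in that column are the intersection.
  x = 0: f ≡ 0 at y ∈ ∅; g ≡ 0 at y ∈ ∅; common: ∅.
  x = 1: f ≡ 0 at y ∈ ∅; g ≡ 0 at y ∈ ∅; common: ∅.
  x = 2: f ≡ 0 at y ∈ ∅; g ≡ 0 at y ∈ ∅; common: ∅.
  x = 3: f ≡ 0 at y ∈ {2, 8}; g ≡ 0 at y ∈ ∅; common: ∅.
  x = 4: f ≡ 0 at y ∈ {3, 6}; g ≡ 0 at y ∈ ∅; common: ∅.
  x = 5: f ≡ 0 at y ∈ {3, 5}; g ≡ 0 at y ∈ ∅; common: ∅.
  x = 6: f ≡ 0 at y ∈ ∅; g ≡ 0 at y ∈ ∅; common: ∅.
  x = 7: f ≡ 0 at y ∈ {1, 5}; g ≡ 0 at y ∈ ∅; common: ∅.
  x = 8: f ≡ 0 at y ∈ {8}; g ≡ 0 at y ∈ {0, 1, 2, 3, 4, 5, 6, 7, 8, 9, 10}; common: {8}.
  x = 9: f ≡ 0 at y ∈ ∅; g ≡ 0 at y ∈ ∅; common: ∅.
  x = 10: f ≡ 0 at y ∈ {1, 2}; g ≡ 0 at y ∈ ∅; common: ∅.
Collecting: common zeros = {(8, 8)}, so the count is 1.
Comparison with the Bézout bound: 1 ≤ 2 = deg(f)·deg(g), as expected for curves with no common component (the affine F_11-count falls short of the bound because intersections may lie at infinity, over extension fields, or carry multiplicity).


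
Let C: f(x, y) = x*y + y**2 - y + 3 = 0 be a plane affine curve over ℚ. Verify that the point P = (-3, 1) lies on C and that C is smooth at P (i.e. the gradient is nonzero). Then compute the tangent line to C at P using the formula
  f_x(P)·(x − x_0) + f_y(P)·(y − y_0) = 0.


Tangent line at P: x - 2*y + 5 = 0.

Step 1: f(-3, 1) = 0, so P lies on C.
Step 2: partial derivatives
  f_x(x, y) = y, f_y(x, y) = x + 2*y - 1.
  f_x(P) = 1, f_y(P) = -2 (gradient nonzero, so P is smooth).
Step 3: tangent line at P: 1·(x − -3) + -2·(y − 1) = 0.
Expanding: x - 2*y + 5 = 0.


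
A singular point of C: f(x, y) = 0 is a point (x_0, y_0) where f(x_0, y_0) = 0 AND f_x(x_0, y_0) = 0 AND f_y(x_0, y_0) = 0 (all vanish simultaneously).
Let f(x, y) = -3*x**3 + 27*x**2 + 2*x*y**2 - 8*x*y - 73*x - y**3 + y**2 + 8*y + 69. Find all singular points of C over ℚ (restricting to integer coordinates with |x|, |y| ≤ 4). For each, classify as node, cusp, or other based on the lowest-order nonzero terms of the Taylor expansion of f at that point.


Singular points: {(3, 2)}; classification: cusp.

Compute partial derivatives:
  f_x = -9*x**2 + 54*x + 2*y**2 - 8*y - 73.
  f_y = 4*x*y - 8*x - 3*y**2 + 2*y + 8.
Scan x_0 ∈ {−4, ..., 4}. For each x_0, f_y(x_0, y) is a polynomial in y; find its integer roots y ∈ {−4, ..., 4}, then test f_x and f at those candidates.
  x = -4: f_y(-4, y) = -3*y**2 - 14*y + 40; vanishes at y ∈ {2}. (-4, 2): f_x = -441 ≠ 0.
  x = -3: f_y(-3, y) = -3*y**2 - 10*y + 32; vanishes at y ∈ {2}. (-3, 2): f_x = -324 ≠ 0.
  x = -2: f_y(-2, y) = -3*y**2 - 6*y + 24; vanishes at y ∈ {-4, 2}. (-2, -4): f_x = -153 ≠ 0; (-2, 2): f_x = -225 ≠ 0.
  x = -1: f_y(-1, y) = -3*y**2 - 2*y + 16; vanishes at y ∈ {2}. (-1, 2): f_x = -144 ≠ 0.
  x = 0: f_y(0, y) = -3*y**2 + 2*y + 8; vanishes at y ∈ {2}. (0, 2): f_x = -81 ≠ 0.
  x = 1: f_y(1, y) = -3*y**2 + 6*y; vanishes at y ∈ {0, 2}. (1, 0): f_x = -28 ≠ 0; (1, 2): f_x = -36 ≠ 0.
  x = 2: f_y(2, y) = -3*y**2 + 10*y - 8; vanishes at y ∈ {2}. (2, 2): f_x = -9 ≠ 0.
  x = 3: f_y(3, y) = -3*y**2 + 14*y - 16; vanishes at y ∈ {2}. (3, 2): f_x = 0, f = 0 — SINGULAR.
  x = 4: f_y(4, y) = -3*y**2 + 18*y - 24; vanishes at y ∈ {2, 4}. (4, 2): f_x = -9 ≠ 0; (4, 4): f_x = -1 ≠ 0.
Only singular point on the grid: (3, 2).
Classify: substitute x = 3 + u, y = 2 + v and expand: f = -3*u**3 + 2*u*v**2 - v**3 + v**2.
No constant or linear terms (consistent with a singular point). Quadratic part: v**2. Cubic part: -3*u**3 + 2*u*v**2 - v**3.
The quadratic part v**2 is a perfect square, so there is a single (double) tangent line v = 0, i.e. y = 2. Restricting the cubic part to that line (v = 0) leaves -3*u**3 ≠ 0, so f is not divisible by v and the branch is v² ≈ 3*u**3 to lowest order — this is a cusp.
Classification: cusp.


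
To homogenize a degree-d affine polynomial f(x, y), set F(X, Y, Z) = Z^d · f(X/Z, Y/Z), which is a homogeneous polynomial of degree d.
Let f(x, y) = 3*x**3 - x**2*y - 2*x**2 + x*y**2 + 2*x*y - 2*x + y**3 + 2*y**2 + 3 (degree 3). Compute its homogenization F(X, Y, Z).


F(X, Y, Z) = 3*X**3 - X**2*Y - 2*X**2*Z + X*Y**2 + 2*X*Y*Z - 2*X*Z**2 + Y**3 + 2*Y**2*Z + 3*Z**3

deg(f) = 3.
Substitute x = X/Z, y = Y/Z into f, then multiply by Z^3.
  monomial 3·x^3·y^0 ↦ 3·X^3·Y^0·Z^0.
  monomial -1·x^2·y^1 ↦ -1·X^2·Y^1·Z^0.
  monomial -2·x^2·y^0 ↦ -2·X^2·Y^0·Z^1.
  monomial 1·x^1·y^2 ↦ 1·X^1·Y^2·Z^0.
  monomial 2·x^1·y^1 ↦ 2·X^1·Y^1·Z^1.
  monomial -2·x^1·y^0 ↦ -2·X^1·Y^0·Z^2.
  monomial 1·x^0·y^3 ↦ 1·X^0·Y^3·Z^0.
  monomial 2·x^0·y^2 ↦ 2·X^0·Y^2·Z^1.
  monomial 3·x^0·y^0 ↦ 3·X^0·Y^0·Z^3.
Collecting: F(X, Y, Z) = 3*X**3 - X**2*Y - 2*X**2*Z + X*Y**2 + 2*X*Y*Z - 2*X*Z**2 + Y**3 + 2*Y**2*Z + 3*Z**3.


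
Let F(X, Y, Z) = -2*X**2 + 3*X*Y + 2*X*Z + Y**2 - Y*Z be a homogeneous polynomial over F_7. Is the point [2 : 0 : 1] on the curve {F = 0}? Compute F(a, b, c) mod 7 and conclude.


F(2,0,1) ≡ 3 (mod 7); P is NOT on the curve.

Evaluate F(2, 0, 1) term-by-term (mod 7).
  -2*X**2 ↦ -2·4·1·1 = -8
  3*X*Y ↦ 3·2·0·1 = 0
  2*X*Z ↦ 2·2·1·1 = 4
  Y**2 ↦ 1·1·0·1 = 0
  -Y*Z ↦ -1·1·0·1 = 0
Sum: F(2, 0, 1) = (-8) + (0) + (4) + (0) + (0) = -4.
Reducing mod 7: -4 ≡ 3 (mod 7).
Since F(a, b, c) ≡ 3 ≠ 0 (mod 7), P does NOT lie on the curve.


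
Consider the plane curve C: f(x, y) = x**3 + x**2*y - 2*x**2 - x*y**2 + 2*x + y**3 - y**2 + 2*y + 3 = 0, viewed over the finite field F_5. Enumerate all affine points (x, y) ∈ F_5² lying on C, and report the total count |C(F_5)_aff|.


Affine F_5-points: {(0, 1), (1, 2), (2, 2), (2, 3)}; count = 4.

For each of the 25 pairs (x, y) ∈ F_5², evaluate f(x, y) mod 5. Record the zeros.
  x = 0: [0↦3, 1↦0, 2↦1, 3↦2, 4↦4]  zeros at y ∈ {1}
  x = 1: [0↦4, 1↦1, 2↦0, 3↦2, 4↦3]  zeros at y ∈ {2}
  x = 2: [0↦2, 1↦1, 2↦0, 3↦0, 4↦2]  zeros at y ∈ {2, 3}
  x = 3: [0↦3, 1↦1, 2↦2, 3↦2, 4↦2]  zeros at y ∈ ∅
  x = 4: [0↦3, 1↦2, 2↦2, 3↦4, 4↦4]  zeros at y ∈ ∅
Collecting zeros: affine points = {(0, 1), (1, 2), (2, 2), (2, 3)}.
Total count |C(F_5)_aff| = 4.


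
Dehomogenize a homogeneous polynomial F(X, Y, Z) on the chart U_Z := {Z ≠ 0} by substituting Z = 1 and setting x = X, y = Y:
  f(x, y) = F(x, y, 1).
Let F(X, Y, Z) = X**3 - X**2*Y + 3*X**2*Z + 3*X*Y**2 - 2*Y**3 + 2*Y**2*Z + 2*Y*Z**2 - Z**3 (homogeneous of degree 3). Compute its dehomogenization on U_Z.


f(x, y) = x**3 - x**2*y + 3*x**2 + 3*x*y**2 - 2*y**3 + 2*y**2 + 2*y - 1

On U_Z we set Z = 1. Each monomial c·X^i·Y^j·Z^k in F becomes c·x^i·y^j·1^k = c·x^i·y^j.
Substituting Z = 1: F(X, Y, 1) = x**3 - x**2*y + 3*x**2 + 3*x*y**2 - 2*y**3 + 2*y**2 + 2*y - 1.
Note: deg(f) ≤ deg(F) = 3; strict inequality happens when F is divisible by Z (lost terms).


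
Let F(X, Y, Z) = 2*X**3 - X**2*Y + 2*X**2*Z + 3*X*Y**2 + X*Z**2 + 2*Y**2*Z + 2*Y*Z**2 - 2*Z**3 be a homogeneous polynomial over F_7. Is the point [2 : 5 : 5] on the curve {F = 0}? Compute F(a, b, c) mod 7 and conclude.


F(2,5,5) ≡ 3 (mod 7); P is NOT on the curve.

Evaluate F(2, 5, 5) term-by-term (mod 7).
  2*X**3 ↦ 2·8·1·1 = 16
  -X**2*Y ↦ -1·4·5·1 = -20
  2*X**2*Z ↦ 2·4·1·5 = 40
  3*X*Y**2 ↦ 3·2·25·1 = 150
  X*Z**2 ↦ 1·2·1·25 = 50
  2*Y**2*Z ↦ 2·1·25·5 = 250
  2*Y*Z**2 ↦ 2·1·5·25 = 250
  -2*Z**3 ↦ -2·1·1·125 = -250
Sum: F(2, 5, 5) = (16) + (-20) + (40) + (150) + (50) + (250) + (250) + (-250) = 486.
Reducing mod 7: 486 ≡ 3 (mod 7).
Since F(a, b, c) ≡ 3 ≠ 0 (mod 7), P does NOT lie on the curve.


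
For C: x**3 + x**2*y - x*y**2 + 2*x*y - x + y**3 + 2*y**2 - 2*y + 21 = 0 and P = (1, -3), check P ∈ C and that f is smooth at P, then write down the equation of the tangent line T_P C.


Tangent line at P: -19*x + 22*y + 85 = 0.

Step 1: f(1, -3) = 0, so P lies on C.
Step 2: partial derivatives
  f_x(x, y) = 3*x**2 + 2*x*y - y**2 + 2*y - 1, f_y(x, y) = x**2 - 2*x*y + 2*x + 3*y**2 + 4*y - 2.
  f_x(P) = -19, f_y(P) = 22 (gradient nonzero, so P is smooth).
Step 3: tangent line at P: -19·(x − 1) + 22·(y − -3) = 0.
Expanding: -19*x + 22*y + 85 = 0.


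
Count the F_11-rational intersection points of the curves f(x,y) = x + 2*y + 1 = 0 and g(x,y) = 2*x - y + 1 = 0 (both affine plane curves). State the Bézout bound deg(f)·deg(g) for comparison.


Common zeros: {(6, 2)}; count = 1; Bézout bound = 1.

deg(f) = 1, deg(g) = 1, so Bézout bound = 1.
Scan x ∈ F_11. For each x, list the y ∈ F_11 with f(x, y) ≡ 0 and those with g(x, y) ≡ 0 (mod 11); the common zeros in that column are the intersection.
  x = 0: f ≡ 0 at y ∈ {5}; g ≡ 0 at y ∈ {1}; common: ∅.
  x = 1: f ≡ 0 at y ∈ {10}; g ≡ 0 at y ∈ {3}; common: ∅.
  x = 2: f ≡ 0 at y ∈ {4}; g ≡ 0 at y ∈ {5}; common: ∅.
  x = 3: f ≡ 0 at y ∈ {9}; g ≡ 0 at y ∈ {7}; common: ∅.
  x = 4: f ≡ 0 at y ∈ {3}; g ≡ 0 at y ∈ {9}; common: ∅.
  x = 5: f ≡ 0 at y ∈ {8}; g ≡ 0 at y ∈ {0}; common: ∅.
  x = 6: f ≡ 0 at y ∈ {2}; g ≡ 0 at y ∈ {2}; common: {2}.
  x = 7: f ≡ 0 at y ∈ {7}; g ≡ 0 at y ∈ {4}; common: ∅.
  x = 8: f ≡ 0 at y ∈ {1}; g ≡ 0 at y ∈ {6}; common: ∅.
  x = 9: f ≡ 0 at y ∈ {6}; g ≡ 0 at y ∈ {8}; common: ∅.
  x = 10: f ≡ 0 at y ∈ {0}; g ≡ 0 at y ∈ {10}; common: ∅.
Collecting: common zeros = {(6, 2)}, so the count is 1.
Comparison with the Bézout bound: 1 ≤ 1 = deg(f)·deg(g), as expected for curves with no common component (the bound is attained).


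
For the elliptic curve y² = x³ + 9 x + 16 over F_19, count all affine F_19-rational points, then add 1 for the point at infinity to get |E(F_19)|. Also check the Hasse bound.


Affine points = {(0, 4), (0, 15), (1, 8), (1, 11), (2, 2), (2, 17), (6, 1), (6, 18), (7, 2), (7, 17), (8, 7), (8, 12), (9, 3), (9, 16), (10, 2), (10, 17), (12, 3), (12, 16), (14, 6), (14, 13), (15, 7), (15, 12), (16, 0), (17, 3), (17, 16), (18, 5), (18, 14)}; affine count = 27; |E(F_19)| = 28.

Discriminant check: Δ ∝ 4a³ + 27b² = 4·9³ + 27·16² = 4·729 + 27·256 ≡ 5 (mod 19). Nonzero ⇒ E is nonsingular.
For each x ∈ F_19, compute rhs = x³ + 9·x + 16 mod 19, then count y ∈ F_19 with y² ≡ rhs.
  x = 0: rhs = 16, matching y values: 4, 15 (2 points).
  x = 1: rhs = 7, matching y values: 8, 11 (2 points).
  x = 2: rhs = 4, matching y values: 2, 17 (2 points).
  x = 3: rhs = 13, matching y values: none (0 points).
  x = 4: rhs = 2, matching y values: none (0 points).
  x = 5: rhs = 15, matching y values: none (0 points).
  x = 6: rhs = 1, matching y values: 1, 18 (2 points).
  x = 7: rhs = 4, matching y values: 2, 17 (2 points).
  x = 8: rhs = 11, matching y values: 7, 12 (2 points).
  x = 9: rhs = 9, matching y values: 3, 16 (2 points).
  x = 10: rhs = 4, matching y values: 2, 17 (2 points).
  x = 11: rhs = 2, matching y values: none (0 points).
  x = 12: rhs = 9, matching y values: 3, 16 (2 points).
  x = 13: rhs = 12, matching y values: none (0 points).
  x = 14: rhs = 17, matching y values: 6, 13 (2 points).
  x = 15: rhs = 11, matching y values: 7, 12 (2 points).
  x = 16: rhs = 0, matching y values: 0 (1 points).
  x = 17: rhs = 9, matching y values: 3, 16 (2 points).
  x = 18: rhs = 6, matching y values: 5, 14 (2 points).
Total affine count: 27.
Full point count |E(F_19)| = 27 + 1 = 28.
Hasse bound: |28 − (19+1)| = |8| = 8 ≤ 2√19 ≈ 8.7178 ✓.


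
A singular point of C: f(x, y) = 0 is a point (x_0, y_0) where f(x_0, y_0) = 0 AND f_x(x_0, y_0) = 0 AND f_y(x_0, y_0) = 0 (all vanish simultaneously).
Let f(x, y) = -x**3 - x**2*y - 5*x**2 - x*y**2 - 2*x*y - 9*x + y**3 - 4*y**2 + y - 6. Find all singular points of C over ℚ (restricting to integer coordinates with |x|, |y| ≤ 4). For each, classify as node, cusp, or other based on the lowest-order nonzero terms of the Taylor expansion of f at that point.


Singular points: {(-2, 1)}; classification: cusp.

Compute partial derivatives:
  f_x = -3*x**2 - 2*x*y - 10*x - y**2 - 2*y - 9.
  f_y = -x**2 - 2*x*y - 2*x + 3*y**2 - 8*y + 1.
Scan x_0 ∈ {−4, ..., 4}. For each x_0, f_y(x_0, y) is a polynomial in y; find its integer roots y ∈ {−4, ..., 4}, then test f_x and f at those candidates.
  x = -4: f_y(-4, y) = 3*y**2 - 7; no integer root y with |y| ≤ 4.
  x = -3: f_y(-3, y) = 3*y**2 - 2*y - 2; no integer root y with |y| ≤ 4.
  x = -2: f_y(-2, y) = 3*y**2 - 4*y + 1; vanishes at y ∈ {1}. (-2, 1): f_x = 0, f = 0 — SINGULAR.
  x = -1: f_y(-1, y) = 3*y**2 - 6*y + 2; no integer root y with |y| ≤ 4.
  x = 0: f_y(0, y) = 3*y**2 - 8*y + 1; no integer root y with |y| ≤ 4.
  x = 1: f_y(1, y) = 3*y**2 - 10*y - 2; no integer root y with |y| ≤ 4.
  x = 2: f_y(2, y) = 3*y**2 - 12*y - 7; no integer root y with |y| ≤ 4.
  x = 3: f_y(3, y) = 3*y**2 - 14*y - 14; no integer root y with |y| ≤ 4.
  x = 4: f_y(4, y) = 3*y**2 - 16*y - 23; no integer root y with |y| ≤ 4.
Only singular point on the grid: (-2, 1).
Classify: substitute x = -2 + u, y = 1 + v and expand: f = -u**3 - u**2*v - u*v**2 + v**3 + v**2.
No constant or linear terms (consistent with a singular point). Quadratic part: v**2. Cubic part: -u**3 - u**2*v - u*v**2 + v**3.
The quadratic part v**2 is a perfect square, so there is a single (double) tangent line v = 0, i.e. y = 1. Restricting the cubic part to that line (v = 0) leaves -u**3 ≠ 0, so f is not divisible by v and the branch is v² ≈ u**3 to lowest order — this is a cusp.
Classification: cusp.


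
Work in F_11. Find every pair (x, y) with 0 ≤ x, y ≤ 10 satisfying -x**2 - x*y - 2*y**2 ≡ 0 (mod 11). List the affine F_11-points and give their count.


Affine F_11-points: {(0, 0), (1, 2), (1, 3), (2, 4), (2, 6), (3, 6), (3, 9), (4, 1), (4, 8), (5, 4), (5, 10), (6, 1), (6, 7), (7, 3), (7, 10), (8, 2), (8, 5), (9, 5), (9, 7), (10, 8), (10, 9)}; count = 21.

For each of the 121 pairs (x, y) ∈ F_11², evaluate f(x, y) mod 11. Record the zeros.
  x = 0: [0↦0, 1↦9, 2↦3, 3↦4, 4↦1, 5↦5, 6↦5, 7↦1, 8↦4, 9↦3, 10↦9]  zeros at y ∈ {0}
  x = 1: [0↦10, 1↦7, 2↦0, 3↦0, 4↦7, 5↦10, 6↦9, 7↦4, 8↦6, 9↦4, 10↦9]  zeros at y ∈ {2, 3}
  x = 2: [0↦7, 1↦3, 2↦6, 3↦5, 4↦0, 5↦2, 6↦0, 7↦5, 8↦6, 9↦3, 10↦7]  zeros at y ∈ {4, 6}
  x = 3: [0↦2, 1↦8, 2↦10, 3↦8, 4↦2, 5↦3, 6↦0, 7↦4, 8↦4, 9↦0, 10↦3]  zeros at y ∈ {6, 9}
  x = 4: [0↦6, 1↦0, 2↦1, 3↦9, 4↦2, 5↦2, 6↦9, 7↦1, 8↦0, 9↦6, 10↦8]  zeros at y ∈ {1, 8}
  x = 5: [0↦8, 1↦1, 2↦1, 3↦8, 4↦0, 5↦10, 6↦5, 7↦7, 8↦5, 9↦10, 10↦0]  zeros at y ∈ {4, 10}
  x = 6: [0↦8, 1↦0, 2↦10, 3↦5, 4↦7, 5↦5, 6↦10, 7↦0, 8↦8, 9↦1, 10↦1]  zeros at y ∈ {1, 7}
  x = 7: [0↦6, 1↦8, 2↦6, 3↦0, 4↦1, 5↦9, 6↦2, 7↦2, 8↦9, 9↦1, 10↦0]  zeros at y ∈ {3, 10}
  x = 8: [0↦2, 1↦3, 2↦0, 3↦4, 4↦4, 5↦0, 6↦3, 7↦2, 8↦8, 9↦10, 10↦8]  zeros at y ∈ {2, 5}
  x = 9: [0↦7, 1↦7, 2↦3, 3↦6, 4↦5, 5↦0, 6↦2, 7↦0, 8↦5, 9↦6, 10↦3]  zeros at y ∈ {5, 7}
  x = 10: [0↦10, 1↦9, 2↦4, 3↦6, 4↦4, 5↦9, 6↦10, 7↦7, 8↦0, 9↦0, 10↦7]  zeros at y ∈ {8, 9}
Collecting zeros: affine points = {(0, 0), (1, 2), (1, 3), (2, 4), (2, 6), (3, 6), (3, 9), (4, 1), (4, 8), (5, 4), (5, 10), (6, 1), (6, 7), (7, 3), (7, 10), (8, 2), (8, 5), (9, 5), (9, 7), (10, 8), (10, 9)}.
Total count |C(F_11)_aff| = 21.


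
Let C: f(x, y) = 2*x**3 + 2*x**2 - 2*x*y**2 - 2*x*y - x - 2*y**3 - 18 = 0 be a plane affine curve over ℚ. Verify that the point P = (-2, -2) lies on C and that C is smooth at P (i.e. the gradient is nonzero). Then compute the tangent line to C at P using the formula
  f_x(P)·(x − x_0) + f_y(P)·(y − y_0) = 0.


Tangent line at P: 11*x - 36*y - 50 = 0.

Step 1: f(-2, -2) = 0, so P lies on C.
Step 2: partial derivatives
  f_x(x, y) = 6*x**2 + 4*x - 2*y**2 - 2*y - 1, f_y(x, y) = -4*x*y - 2*x - 6*y**2.
  f_x(P) = 11, f_y(P) = -36 (gradient nonzero, so P is smooth).
Step 3: tangent line at P: 11·(x − -2) + -36·(y − -2) = 0.
Expanding: 11*x - 36*y - 50 = 0.


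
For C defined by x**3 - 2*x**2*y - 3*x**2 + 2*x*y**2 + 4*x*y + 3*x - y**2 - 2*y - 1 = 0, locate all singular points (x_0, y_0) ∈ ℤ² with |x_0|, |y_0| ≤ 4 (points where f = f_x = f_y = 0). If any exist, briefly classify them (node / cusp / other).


Singular points: {(1, 0)}; classification: cusp.

Compute partial derivatives:
  f_x = 3*x**2 - 4*x*y - 6*x + 2*y**2 + 4*y + 3.
  f_y = -2*x**2 + 4*x*y + 4*x - 2*y - 2.
Scan x_0 ∈ {−4, ..., 4}. For each x_0, f_y(x_0, y) is a polynomial in y; find its integer roots y ∈ {−4, ..., 4}, then test f_x and f at those candidates.
  x = -4: f_y(-4, y) = -18*y - 50; no integer root y with |y| ≤ 4.
  x = -3: f_y(-3, y) = -14*y - 32; no integer root y with |y| ≤ 4.
  x = -2: f_y(-2, y) = -10*y - 18; no integer root y with |y| ≤ 4.
  x = -1: f_y(-1, y) = -6*y - 8; no integer root y with |y| ≤ 4.
  x = 0: f_y(0, y) = -2*y - 2; vanishes at y ∈ {-1}. (0, -1): f_x = 1 ≠ 0.
  x = 1: f_y(1, y) = 2*y; vanishes at y ∈ {0}. (1, 0): f_x = 0, f = 0 — SINGULAR.
  x = 2: f_y(2, y) = 6*y - 2; no integer root y with |y| ≤ 4.
  x = 3: f_y(3, y) = 10*y - 8; no integer root y with |y| ≤ 4.
  x = 4: f_y(4, y) = 14*y - 18; no integer root y with |y| ≤ 4.
Only singular point on the grid: (1, 0).
Classify: substitute x = 1 + u, y = 0 + v and expand: f = u**3 - 2*u**2*v + 2*u*v**2 + v**2.
No constant or linear terms (consistent with a singular point). Quadratic part: v**2. Cubic part: u**3 - 2*u**2*v + 2*u*v**2.
The quadratic part v**2 is a perfect square, so there is a single (double) tangent line v = 0, i.e. y = 0. Restricting the cubic part to that line (v = 0) leaves u**3 ≠ 0, so f is not divisible by v and the branch is v² ≈ -u**3 to lowest order — this is a cusp.
Classification: cusp.


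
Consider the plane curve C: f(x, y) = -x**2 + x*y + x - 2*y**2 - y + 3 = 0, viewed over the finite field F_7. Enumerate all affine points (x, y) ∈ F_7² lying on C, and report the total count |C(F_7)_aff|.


Affine F_7-points: {(0, 1), (0, 2), (2, 1), (2, 3), (3, 2), (3, 6), (4, 6)}; count = 7.

For each of the 49 pairs (x, y) ∈ F_7², evaluate f(x, y) mod 7. Record the zeros.
  x = 0: [0↦3, 1↦0, 2↦0, 3↦3, 4↦2, 5↦4, 6↦2]  zeros at y ∈ {1, 2}
  x = 1: [0↦3, 1↦1, 2↦2, 3↦6, 4↦6, 5↦2, 6↦1]  zeros at y ∈ ∅
  x = 2: [0↦1, 1↦0, 2↦2, 3↦0, 4↦1, 5↦5, 6↦5]  zeros at y ∈ {1, 3}
  x = 3: [0↦4, 1↦4, 2↦0, 3↦6, 4↦1, 5↦6, 6↦0]  zeros at y ∈ {2, 6}
  x = 4: [0↦5, 1↦6, 2↦3, 3↦3, 4↦6, 5↦5, 6↦0]  zeros at y ∈ {6}
  x = 5: [0↦4, 1↦6, 2↦4, 3↦5, 4↦2, 5↦2, 6↦5]  zeros at y ∈ ∅
  x = 6: [0↦1, 1↦4, 2↦3, 3↦5, 4↦3, 5↦4, 6↦1]  zeros at y ∈ ∅
Collecting zeros: affine points = {(0, 1), (0, 2), (2, 1), (2, 3), (3, 2), (3, 6), (4, 6)}.
Total count |C(F_7)_aff| = 7.


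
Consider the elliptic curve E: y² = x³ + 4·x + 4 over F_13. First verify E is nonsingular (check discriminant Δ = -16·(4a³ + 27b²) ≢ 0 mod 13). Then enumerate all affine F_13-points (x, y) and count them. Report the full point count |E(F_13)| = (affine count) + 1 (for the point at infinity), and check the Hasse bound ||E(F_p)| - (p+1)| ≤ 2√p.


Affine points = {(0, 2), (0, 11), (1, 3), (1, 10), (3, 2), (3, 11), (6, 6), (6, 7), (10, 2), (10, 11), (11, 1), (11, 12), (12, 5), (12, 8)}; affine count = 14; |E(F_13)| = 15.

Discriminant check: Δ ∝ 4a³ + 27b² = 4·4³ + 27·4² = 4·64 + 27·16 ≡ 12 (mod 13). Nonzero ⇒ E is nonsingular.
For each x ∈ F_13, compute rhs = x³ + 4·x + 4 mod 13, then count y ∈ F_13 with y² ≡ rhs.
  x = 0: rhs = 4, matching y values: 2, 11 (2 points).
  x = 1: rhs = 9, matching y values: 3, 10 (2 points).
  x = 2: rhs = 7, matching y values: none (0 points).
  x = 3: rhs = 4, matching y values: 2, 11 (2 points).
  x = 4: rhs = 6, matching y values: none (0 points).
  x = 5: rhs = 6, matching y values: none (0 points).
  x = 6: rhs = 10, matching y values: 6, 7 (2 points).
  x = 7: rhs = 11, matching y values: none (0 points).
  x = 8: rhs = 2, matching y values: none (0 points).
  x = 9: rhs = 2, matching y values: none (0 points).
  x = 10: rhs = 4, matching y values: 2, 11 (2 points).
  x = 11: rhs = 1, matching y values: 1, 12 (2 points).
  x = 12: rhs = 12, matching y values: 5, 8 (2 points).
Total affine count: 14.
Full point count |E(F_13)| = 14 + 1 = 15.
Hasse bound: |15 − (13+1)| = |1| = 1 ≤ 2√13 ≈ 7.2111 ✓.


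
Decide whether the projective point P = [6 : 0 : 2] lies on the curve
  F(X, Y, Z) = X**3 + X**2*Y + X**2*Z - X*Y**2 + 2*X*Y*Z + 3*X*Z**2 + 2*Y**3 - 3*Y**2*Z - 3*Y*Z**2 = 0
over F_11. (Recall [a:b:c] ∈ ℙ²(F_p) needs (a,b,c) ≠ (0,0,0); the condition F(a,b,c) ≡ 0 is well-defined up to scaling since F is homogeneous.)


F(6,0,2) ≡ 8 (mod 11); P is NOT on the curve.

Evaluate F(6, 0, 2) term-by-term (mod 11).
  X**3 ↦ 1·216·1·1 = 216
  X**2*Y ↦ 1·36·0·1 = 0
  X**2*Z ↦ 1·36·1·2 = 72
  -X*Y**2 ↦ -1·6·0·1 = 0
  2*X*Y*Z ↦ 2·6·0·2 = 0
  3*X*Z**2 ↦ 3·6·1·4 = 72
  2*Y**3 ↦ 2·1·0·1 = 0
  -3*Y**2*Z ↦ -3·1·0·2 = 0
  -3*Y*Z**2 ↦ -3·1·0·4 = 0
Sum: F(6, 0, 2) = (216) + (0) + (72) + (0) + (0) + (72) + (0) + (0) + (0) = 360.
Reducing mod 11: 360 ≡ 8 (mod 11).
Since F(a, b, c) ≡ 8 ≠ 0 (mod 11), P does NOT lie on the curve.


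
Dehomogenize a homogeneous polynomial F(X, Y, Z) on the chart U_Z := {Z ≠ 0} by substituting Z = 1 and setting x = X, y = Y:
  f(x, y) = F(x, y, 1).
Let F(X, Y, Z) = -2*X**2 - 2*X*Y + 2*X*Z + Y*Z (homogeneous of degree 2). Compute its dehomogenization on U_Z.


f(x, y) = -2*x**2 - 2*x*y + 2*x + y

On U_Z we set Z = 1. Each monomial c·X^i·Y^j·Z^k in F becomes c·x^i·y^j·1^k = c·x^i·y^j.
Substituting Z = 1: F(X, Y, 1) = -2*x**2 - 2*x*y + 2*x + y.
Note: deg(f) ≤ deg(F) = 2; strict inequality happens when F is divisible by Z (lost terms).


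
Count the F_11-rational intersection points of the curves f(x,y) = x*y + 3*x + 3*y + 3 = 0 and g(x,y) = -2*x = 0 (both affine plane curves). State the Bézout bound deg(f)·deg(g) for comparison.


Common zeros: {(0, 10)}; count = 1; Bézout bound = 2.

deg(f) = 2, deg(g) = 1, so Bézout bound = 2.
Scan x ∈ F_11. For each x, list the y ∈ F_11 with f(x, y) ≡ 0 and those with g(x, y) ≡ 0 (mod 11); the common zeros in that column are the intersection.
  x = 0: f ≡ 0 at y ∈ {10}; g ≡ 0 at y ∈ {0, 1, 2, 3, 4, 5, 6, 7, 8, 9, 10}; common: {10}.
  x = 1: f ≡ 0 at y ∈ {4}; g ≡ 0 at y ∈ ∅; common: ∅.
  x = 2: f ≡ 0 at y ∈ {7}; g ≡ 0 at y ∈ ∅; common: ∅.
  x = 3: f ≡ 0 at y ∈ {9}; g ≡ 0 at y ∈ ∅; common: ∅.
  x = 4: f ≡ 0 at y ∈ {1}; g ≡ 0 at y ∈ ∅; common: ∅.
  x = 5: f ≡ 0 at y ∈ {6}; g ≡ 0 at y ∈ ∅; common: ∅.
  x = 6: f ≡ 0 at y ∈ {5}; g ≡ 0 at y ∈ ∅; common: ∅.
  x = 7: f ≡ 0 at y ∈ {2}; g ≡ 0 at y ∈ ∅; common: ∅.
  x = 8: f ≡ 0 at y ∈ ∅; g ≡ 0 at y ∈ ∅; common: ∅.
  x = 9: f ≡ 0 at y ∈ {3}; g ≡ 0 at y ∈ ∅; common: ∅.
  x = 10: f ≡ 0 at y ∈ {0}; g ≡ 0 at y ∈ ∅; common: ∅.
Collecting: common zeros = {(0, 10)}, so the count is 1.
Comparison with the Bézout bound: 1 ≤ 2 = deg(f)·deg(g), as expected for curves with no common component (the affine F_11-count falls short of the bound because intersections may lie at infinity, over extension fields, or carry multiplicity).


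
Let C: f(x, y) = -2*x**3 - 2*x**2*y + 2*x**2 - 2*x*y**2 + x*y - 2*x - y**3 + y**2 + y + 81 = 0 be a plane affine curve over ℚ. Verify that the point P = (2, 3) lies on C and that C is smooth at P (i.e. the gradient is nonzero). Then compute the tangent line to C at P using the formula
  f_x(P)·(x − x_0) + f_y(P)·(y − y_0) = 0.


Tangent line at P: -57*x - 50*y + 264 = 0.

Step 1: f(2, 3) = 0, so P lies on C.
Step 2: partial derivatives
  f_x(x, y) = -6*x**2 - 4*x*y + 4*x - 2*y**2 + y - 2, f_y(x, y) = -2*x**2 - 4*x*y + x - 3*y**2 + 2*y + 1.
  f_x(P) = -57, f_y(P) = -50 (gradient nonzero, so P is smooth).
Step 3: tangent line at P: -57·(x − 2) + -50·(y − 3) = 0.
Expanding: -57*x - 50*y + 264 = 0.


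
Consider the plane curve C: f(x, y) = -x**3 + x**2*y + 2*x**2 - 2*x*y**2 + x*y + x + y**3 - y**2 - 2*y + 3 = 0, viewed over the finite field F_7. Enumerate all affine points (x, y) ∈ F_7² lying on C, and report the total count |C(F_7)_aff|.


Affine F_7-points: {(1, 4), (3, 6), (4, 5), (5, 1), (5, 5), (6, 3), (6, 4), (6, 6)}; count = 8.

For each of the 49 pairs (x, y) ∈ F_7², evaluate f(x, y) mod 7. Record the zeros.
  x = 0: [0↦3, 1↦1, 2↦3, 3↦1, 4↦1, 5↦2, 6↦3]  zeros at y ∈ ∅
  x = 1: [0↦5, 1↦3, 2↦1, 3↦5, 4↦0, 5↦6, 6↦1]  zeros at y ∈ {4}
  x = 2: [0↦5, 1↦5, 2↦1, 3↦6, 4↦5, 5↦4, 6↦2]  zeros at y ∈ ∅
  x = 3: [0↦4, 1↦1, 2↦4, 3↦5, 4↦3, 5↦4, 6↦0]  zeros at y ∈ {6}
  x = 4: [0↦3, 1↦6, 2↦4, 3↦3, 4↦2, 5↦0, 6↦3]  zeros at y ∈ {5}
  x = 5: [0↦3, 1↦0, 2↦2, 3↦1, 4↦3, 5↦0, 6↦5]  zeros at y ∈ {1, 5}
  x = 6: [0↦5, 1↦5, 2↦6, 3↦0, 4↦0, 5↦5, 6↦0]  zeros at y ∈ {3, 4, 6}
Collecting zeros: affine points = {(1, 4), (3, 6), (4, 5), (5, 1), (5, 5), (6, 3), (6, 4), (6, 6)}.
Total count |C(F_7)_aff| = 8.


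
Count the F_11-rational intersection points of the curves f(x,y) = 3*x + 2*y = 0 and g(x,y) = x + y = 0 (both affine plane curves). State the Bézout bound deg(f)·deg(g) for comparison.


Common zeros: {(0, 0)}; count = 1; Bézout bound = 1.

deg(f) = 1, deg(g) = 1, so Bézout bound = 1.
Scan x ∈ F_11. For each x, list the y ∈ F_11 with f(x, y) ≡ 0 and those with g(x, y) ≡ 0 (mod 11); the common zeros in that column are the intersection.
  x = 0: f ≡ 0 at y ∈ {0}; g ≡ 0 at y ∈ {0}; common: {0}.
  x = 1: f ≡ 0 at y ∈ {4}; g ≡ 0 at y ∈ {10}; common: ∅.
  x = 2: f ≡ 0 at y ∈ {8}; g ≡ 0 at y ∈ {9}; common: ∅.
  x = 3: f ≡ 0 at y ∈ {1}; g ≡ 0 at y ∈ {8}; common: ∅.
  x = 4: f ≡ 0 at y ∈ {5}; g ≡ 0 at y ∈ {7}; common: ∅.
  x = 5: f ≡ 0 at y ∈ {9}; g ≡ 0 at y ∈ {6}; common: ∅.
  x = 6: f ≡ 0 at y ∈ {2}; g ≡ 0 at y ∈ {5}; common: ∅.
  x = 7: f ≡ 0 at y ∈ {6}; g ≡ 0 at y ∈ {4}; common: ∅.
  x = 8: f ≡ 0 at y ∈ {10}; g ≡ 0 at y ∈ {3}; common: ∅.
  x = 9: f ≡ 0 at y ∈ {3}; g ≡ 0 at y ∈ {2}; common: ∅.
  x = 10: f ≡ 0 at y ∈ {7}; g ≡ 0 at y ∈ {1}; common: ∅.
Collecting: common zeros = {(0, 0)}, so the count is 1.
Comparison with the Bézout bound: 1 ≤ 1 = deg(f)·deg(g), as expected for curves with no common component (the bound is attained).


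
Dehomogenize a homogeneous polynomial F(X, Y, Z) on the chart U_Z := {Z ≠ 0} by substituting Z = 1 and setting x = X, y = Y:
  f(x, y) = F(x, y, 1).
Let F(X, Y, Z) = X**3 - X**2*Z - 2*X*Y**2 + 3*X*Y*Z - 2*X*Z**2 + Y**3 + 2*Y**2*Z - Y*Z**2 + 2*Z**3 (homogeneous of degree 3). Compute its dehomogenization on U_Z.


f(x, y) = x**3 - x**2 - 2*x*y**2 + 3*x*y - 2*x + y**3 + 2*y**2 - y + 2

On U_Z we set Z = 1. Each monomial c·X^i·Y^j·Z^k in F becomes c·x^i·y^j·1^k = c·x^i·y^j.
Substituting Z = 1: F(X, Y, 1) = x**3 - x**2 - 2*x*y**2 + 3*x*y - 2*x + y**3 + 2*y**2 - y + 2.
Note: deg(f) ≤ deg(F) = 3; strict inequality happens when F is divisible by Z (lost terms).


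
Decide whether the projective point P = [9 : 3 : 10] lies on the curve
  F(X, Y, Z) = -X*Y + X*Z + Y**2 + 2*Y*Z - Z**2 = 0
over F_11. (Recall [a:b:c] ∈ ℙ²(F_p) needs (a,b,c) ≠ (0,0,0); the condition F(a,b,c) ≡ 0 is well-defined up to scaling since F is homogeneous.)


F(9,3,10) ≡ 10 (mod 11); P is NOT on the curve.

Evaluate F(9, 3, 10) term-by-term (mod 11).
  -X*Y ↦ -1·9·3·1 = -27
  X*Z ↦ 1·9·1·10 = 90
  Y**2 ↦ 1·1·9·1 = 9
  2*Y*Z ↦ 2·1·3·10 = 60
  -Z**2 ↦ -1·1·1·100 = -100
Sum: F(9, 3, 10) = (-27) + (90) + (9) + (60) + (-100) = 32.
Reducing mod 11: 32 ≡ 10 (mod 11).
Since F(a, b, c) ≡ 10 ≠ 0 (mod 11), P does NOT lie on the curve.


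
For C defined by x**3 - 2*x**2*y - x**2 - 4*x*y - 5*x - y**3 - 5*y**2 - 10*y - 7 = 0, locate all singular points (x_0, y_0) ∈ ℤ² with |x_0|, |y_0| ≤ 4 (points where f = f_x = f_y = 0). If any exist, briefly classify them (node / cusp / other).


Singular points: {(-1, -2)}; classification: cusp.

Compute partial derivatives:
  f_x = 3*x**2 - 4*x*y - 2*x - 4*y - 5.
  f_y = -2*x**2 - 4*x - 3*y**2 - 10*y - 10.
Scan x_0 ∈ {−4, ..., 4}. For each x_0, f_y(x_0, y) is a polynomial in y; find its integer roots y ∈ {−4, ..., 4}, then test f_x and f at those candidates.
  x = -4: f_y(-4, y) = -3*y**2 - 10*y - 26; no integer root y with |y| ≤ 4.
  x = -3: f_y(-3, y) = -3*y**2 - 10*y - 16; no integer root y with |y| ≤ 4.
  x = -2: f_y(-2, y) = -3*y**2 - 10*y - 10; no integer root y with |y| ≤ 4.
  x = -1: f_y(-1, y) = -3*y**2 - 10*y - 8; vanishes at y ∈ {-2}. (-1, -2): f_x = 0, f = 0 — SINGULAR.
  x = 0: f_y(0, y) = -3*y**2 - 10*y - 10; no integer root y with |y| ≤ 4.
  x = 1: f_y(1, y) = -3*y**2 - 10*y - 16; no integer root y with |y| ≤ 4.
  x = 2: f_y(2, y) = -3*y**2 - 10*y - 26; no integer root y with |y| ≤ 4.
  x = 3: f_y(3, y) = -3*y**2 - 10*y - 40; no integer root y with |y| ≤ 4.
  x = 4: f_y(4, y) = -3*y**2 - 10*y - 58; no integer root y with |y| ≤ 4.
Only singular point on the grid: (-1, -2).
Classify: substitute x = -1 + u, y = -2 + v and expand: f = u**3 - 2*u**2*v - v**3 + v**2.
No constant or linear terms (consistent with a singular point). Quadratic part: v**2. Cubic part: u**3 - 2*u**2*v - v**3.
The quadratic part v**2 is a perfect square, so there is a single (double) tangent line v = 0, i.e. y = -2. Restricting the cubic part to that line (v = 0) leaves u**3 ≠ 0, so f is not divisible by v and the branch is v² ≈ -u**3 to lowest order — this is a cusp.
Classification: cusp.


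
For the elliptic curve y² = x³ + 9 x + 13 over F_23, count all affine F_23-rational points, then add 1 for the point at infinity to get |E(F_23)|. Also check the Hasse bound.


Affine points = {(0, 6), (0, 17), (1, 0), (2, 4), (2, 19), (9, 8), (9, 15), (12, 3), (12, 20), (13, 2), (13, 21), (14, 10), (14, 13), (15, 2), (15, 21), (18, 2), (18, 21), (22, 7), (22, 16)}; affine count = 19; |E(F_23)| = 20.

Discriminant check: Δ ∝ 4a³ + 27b² = 4·9³ + 27·13² = 4·729 + 27·169 ≡ 4 (mod 23). Nonzero ⇒ E is nonsingular.
For each x ∈ F_23, compute rhs = x³ + 9·x + 13 mod 23, then count y ∈ F_23 with y² ≡ rhs.
  x = 0: rhs = 13, matching y values: 6, 17 (2 points).
  x = 1: rhs = 0, matching y values: 0 (1 points).
  x = 2: rhs = 16, matching y values: 4, 19 (2 points).
  x = 3: rhs = 21, matching y values: none (0 points).
  x = 4: rhs = 21, matching y values: none (0 points).
  x = 5: rhs = 22, matching y values: none (0 points).
  x = 6: rhs = 7, matching y values: none (0 points).
  x = 7: rhs = 5, matching y values: none (0 points).
  x = 8: rhs = 22, matching y values: none (0 points).
  x = 9: rhs = 18, matching y values: 8, 15 (2 points).
  x = 10: rhs = 22, matching y values: none (0 points).
  x = 11: rhs = 17, matching y values: none (0 points).
  x = 12: rhs = 9, matching y values: 3, 20 (2 points).
  x = 13: rhs = 4, matching y values: 2, 21 (2 points).
  x = 14: rhs = 8, matching y values: 10, 13 (2 points).
  x = 15: rhs = 4, matching y values: 2, 21 (2 points).
  x = 16: rhs = 21, matching y values: none (0 points).
  x = 17: rhs = 19, matching y values: none (0 points).
  x = 18: rhs = 4, matching y values: 2, 21 (2 points).
  x = 19: rhs = 5, matching y values: none (0 points).
  x = 20: rhs = 5, matching y values: none (0 points).
  x = 21: rhs = 10, matching y values: none (0 points).
  x = 22: rhs = 3, matching y values: 7, 16 (2 points).
Total affine count: 19.
Full point count |E(F_23)| = 19 + 1 = 20.
Hasse bound: |20 − (23+1)| = |-4| = 4 ≤ 2√23 ≈ 9.5917 ✓.


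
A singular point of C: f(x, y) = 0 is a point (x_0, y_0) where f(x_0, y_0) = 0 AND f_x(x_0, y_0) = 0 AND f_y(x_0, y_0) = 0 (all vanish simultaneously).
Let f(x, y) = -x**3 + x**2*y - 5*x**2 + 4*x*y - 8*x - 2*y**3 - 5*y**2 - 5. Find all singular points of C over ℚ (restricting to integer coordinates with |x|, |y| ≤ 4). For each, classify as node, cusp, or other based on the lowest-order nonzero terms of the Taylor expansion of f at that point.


Singular points: {(-2, -1)}; classification: cusp.

Compute partial derivatives:
  f_x = -3*x**2 + 2*x*y - 10*x + 4*y - 8.
  f_y = x**2 + 4*x - 6*y**2 - 10*y.
Scan x_0 ∈ {−4, ..., 4}. For each x_0, f_y(x_0, y) is a polynomial in y; find its integer roots y ∈ {−4, ..., 4}, then test f_x and f at those candidates.
  x = -4: f_y(-4, y) = -6*y**2 - 10*y; vanishes at y ∈ {0}. (-4, 0): f_x = -16 ≠ 0.
  x = -3: f_y(-3, y) = -6*y**2 - 10*y - 3; no integer root y with |y| ≤ 4.
  x = -2: f_y(-2, y) = -6*y**2 - 10*y - 4; vanishes at y ∈ {-1}. (-2, -1): f_x = 0, f = 0 — SINGULAR.
  x = -1: f_y(-1, y) = -6*y**2 - 10*y - 3; no integer root y with |y| ≤ 4.
  x = 0: f_y(0, y) = -6*y**2 - 10*y; vanishes at y ∈ {0}. (0, 0): f_x = -8 ≠ 0.
  x = 1: f_y(1, y) = -6*y**2 - 10*y + 5; no integer root y with |y| ≤ 4.
  x = 2: f_y(2, y) = -6*y**2 - 10*y + 12; no integer root y with |y| ≤ 4.
  x = 3: f_y(3, y) = -6*y**2 - 10*y + 21; no integer root y with |y| ≤ 4.
  x = 4: f_y(4, y) = -6*y**2 - 10*y + 32; no integer root y with |y| ≤ 4.
Only singular point on the grid: (-2, -1).
Classify: substitute x = -2 + u, y = -1 + v and expand: f = -u**3 + u**2*v - 2*v**3 + v**2.
No constant or linear terms (consistent with a singular point). Quadratic part: v**2. Cubic part: -u**3 + u**2*v - 2*v**3.
The quadratic part v**2 is a perfect square, so there is a single (double) tangent line v = 0, i.e. y = -1. Restricting the cubic part to that line (v = 0) leaves -u**3 ≠ 0, so f is not divisible by v and the branch is v² ≈ u**3 to lowest order — this is a cusp.
Classification: cusp.


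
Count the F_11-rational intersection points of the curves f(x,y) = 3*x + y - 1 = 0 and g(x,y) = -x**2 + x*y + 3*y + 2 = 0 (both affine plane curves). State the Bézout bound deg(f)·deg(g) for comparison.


Common zeros: {(3, 3), (6, 5)}; count = 2; Bézout bound = 2.

deg(f) = 1, deg(g) = 2, so Bézout bound = 2.
Scan x ∈ F_11. For each x, list the y ∈ F_11 with f(x, y) ≡ 0 and those with g(x, y) ≡ 0 (mod 11); the common zeros in that column are the intersection.
  x = 0: f ≡ 0 at y ∈ {1}; g ≡ 0 at y ∈ {3}; common: ∅.
  x = 1: f ≡ 0 at y ∈ {9}; g ≡ 0 at y ∈ {8}; common: ∅.
  x = 2: f ≡ 0 at y ∈ {6}; g ≡ 0 at y ∈ {7}; common: ∅.
  x = 3: f ≡ 0 at y ∈ {3}; g ≡ 0 at y ∈ {3}; common: {3}.
  x = 4: f ≡ 0 at y ∈ {0}; g ≡ 0 at y ∈ {2}; common: ∅.
  x = 5: f ≡ 0 at y ∈ {8}; g ≡ 0 at y ∈ {7}; common: ∅.
  x = 6: f ≡ 0 at y ∈ {5}; g ≡ 0 at y ∈ {5}; common: {5}.
  x = 7: f ≡ 0 at y ∈ {2}; g ≡ 0 at y ∈ {8}; common: ∅.
  x = 8: f ≡ 0 at y ∈ {10}; g ≡ 0 at y ∈ ∅; common: ∅.
  x = 9: f ≡ 0 at y ∈ {7}; g ≡ 0 at y ∈ {2}; common: ∅.
  x = 10: f ≡ 0 at y ∈ {4}; g ≡ 0 at y ∈ {5}; common: ∅.
Collecting: common zeros = {(3, 3), (6, 5)}, so the count is 2.
Comparison with the Bézout bound: 2 ≤ 2 = deg(f)·deg(g), as expected for curves with no common component (the bound is attained).


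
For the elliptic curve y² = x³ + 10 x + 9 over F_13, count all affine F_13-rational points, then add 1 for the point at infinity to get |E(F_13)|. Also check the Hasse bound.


Affine points = {(0, 3), (0, 10), (3, 1), (3, 12), (4, 3), (4, 10), (6, 5), (6, 8), (8, 4), (8, 9), (9, 3), (9, 10), (10, 2), (10, 11)}; affine count = 14; |E(F_13)| = 15.

Discriminant check: Δ ∝ 4a³ + 27b² = 4·10³ + 27·9² = 4·1000 + 27·81 ≡ 12 (mod 13). Nonzero ⇒ E is nonsingular.
For each x ∈ F_13, compute rhs = x³ + 10·x + 9 mod 13, then count y ∈ F_13 with y² ≡ rhs.
  x = 0: rhs = 9, matching y values: 3, 10 (2 points).
  x = 1: rhs = 7, matching y values: none (0 points).
  x = 2: rhs = 11, matching y values: none (0 points).
  x = 3: rhs = 1, matching y values: 1, 12 (2 points).
  x = 4: rhs = 9, matching y values: 3, 10 (2 points).
  x = 5: rhs = 2, matching y values: none (0 points).
  x = 6: rhs = 12, matching y values: 5, 8 (2 points).
  x = 7: rhs = 6, matching y values: none (0 points).
  x = 8: rhs = 3, matching y values: 4, 9 (2 points).
  x = 9: rhs = 9, matching y values: 3, 10 (2 points).
  x = 10: rhs = 4, matching y values: 2, 11 (2 points).
  x = 11: rhs = 7, matching y values: none (0 points).
  x = 12: rhs = 11, matching y values: none (0 points).
Total affine count: 14.
Full point count |E(F_13)| = 14 + 1 = 15.
Hasse bound: |15 − (13+1)| = |1| = 1 ≤ 2√13 ≈ 7.2111 ✓.


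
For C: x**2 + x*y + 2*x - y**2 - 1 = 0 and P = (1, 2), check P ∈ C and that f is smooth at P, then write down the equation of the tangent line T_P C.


Tangent line at P: 6*x - 3*y = 0.

Step 1: f(1, 2) = 0, so P lies on C.
Step 2: partial derivatives
  f_x(x, y) = 2*x + y + 2, f_y(x, y) = x - 2*y.
  f_x(P) = 6, f_y(P) = -3 (gradient nonzero, so P is smooth).
Step 3: tangent line at P: 6·(x − 1) + -3·(y − 2) = 0.
Expanding: 6*x - 3*y = 0.


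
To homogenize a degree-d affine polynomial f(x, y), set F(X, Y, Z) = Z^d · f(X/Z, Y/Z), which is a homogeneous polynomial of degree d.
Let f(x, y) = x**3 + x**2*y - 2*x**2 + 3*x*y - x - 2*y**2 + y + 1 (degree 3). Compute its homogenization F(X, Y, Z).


F(X, Y, Z) = X**3 + X**2*Y - 2*X**2*Z + 3*X*Y*Z - X*Z**2 - 2*Y**2*Z + Y*Z**2 + Z**3

deg(f) = 3.
Substitute x = X/Z, y = Y/Z into f, then multiply by Z^3.
  monomial 1·x^3·y^0 ↦ 1·X^3·Y^0·Z^0.
  monomial 1·x^2·y^1 ↦ 1·X^2·Y^1·Z^0.
  monomial -2·x^2·y^0 ↦ -2·X^2·Y^0·Z^1.
  monomial 3·x^1·y^1 ↦ 3·X^1·Y^1·Z^1.
  monomial -1·x^1·y^0 ↦ -1·X^1·Y^0·Z^2.
  monomial -2·x^0·y^2 ↦ -2·X^0·Y^2·Z^1.
  monomial 1·x^0·y^1 ↦ 1·X^0·Y^1·Z^2.
  monomial 1·x^0·y^0 ↦ 1·X^0·Y^0·Z^3.
Collecting: F(X, Y, Z) = X**3 + X**2*Y - 2*X**2*Z + 3*X*Y*Z - X*Z**2 - 2*Y**2*Z + Y*Z**2 + Z**3.
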